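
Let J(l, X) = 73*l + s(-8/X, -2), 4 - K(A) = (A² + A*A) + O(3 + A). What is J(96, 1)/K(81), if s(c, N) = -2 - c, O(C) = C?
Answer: -501/943 ≈ -0.53128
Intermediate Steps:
K(A) = 1 - A - 2*A² (K(A) = 4 - ((A² + A*A) + (3 + A)) = 4 - ((A² + A²) + (3 + A)) = 4 - (2*A² + (3 + A)) = 4 - (3 + A + 2*A²) = 4 + (-3 - A - 2*A²) = 1 - A - 2*A²)
J(l, X) = -2 + 8/X + 73*l (J(l, X) = 73*l + (-2 - (-8)/X) = 73*l + (-2 + 8/X) = -2 + 8/X + 73*l)
J(96, 1)/K(81) = (-2 + 8/1 + 73*96)/(1 - 1*81 - 2*81²) = (-2 + 8*1 + 7008)/(1 - 81 - 2*6561) = (-2 + 8 + 7008)/(1 - 81 - 13122) = 7014/(-13202) = 7014*(-1/13202) = -501/943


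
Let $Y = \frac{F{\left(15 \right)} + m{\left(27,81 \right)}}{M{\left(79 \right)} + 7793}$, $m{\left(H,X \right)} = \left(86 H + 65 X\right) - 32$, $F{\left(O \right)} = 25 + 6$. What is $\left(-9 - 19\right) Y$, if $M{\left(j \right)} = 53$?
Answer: $- \frac{106204}{3923} \approx -27.072$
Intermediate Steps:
$F{\left(O \right)} = 31$
$m{\left(H,X \right)} = -32 + 65 X + 86 H$ ($m{\left(H,X \right)} = \left(65 X + 86 H\right) - 32 = -32 + 65 X + 86 H$)
$Y = \frac{3793}{3923}$ ($Y = \frac{31 + \left(-32 + 65 \cdot 81 + 86 \cdot 27\right)}{53 + 7793} = \frac{31 + \left(-32 + 5265 + 2322\right)}{7846} = \left(31 + 7555\right) \frac{1}{7846} = 7586 \cdot \frac{1}{7846} = \frac{3793}{3923} \approx 0.96686$)
$\left(-9 - 19\right) Y = \left(-9 - 19\right) \frac{3793}{3923} = \left(-28\right) \frac{3793}{3923} = - \frac{106204}{3923}$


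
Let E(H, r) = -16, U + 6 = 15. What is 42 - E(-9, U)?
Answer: 58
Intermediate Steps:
U = 9 (U = -6 + 15 = 9)
42 - E(-9, U) = 42 - 1*(-16) = 42 + 16 = 58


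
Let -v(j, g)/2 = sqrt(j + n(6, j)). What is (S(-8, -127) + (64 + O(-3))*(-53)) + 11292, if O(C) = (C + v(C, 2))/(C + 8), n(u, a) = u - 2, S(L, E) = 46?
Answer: 7999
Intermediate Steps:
n(u, a) = -2 + u
v(j, g) = -2*sqrt(4 + j) (v(j, g) = -2*sqrt(j + (-2 + 6)) = -2*sqrt(j + 4) = -2*sqrt(4 + j))
O(C) = (C - 2*sqrt(4 + C))/(8 + C) (O(C) = (C - 2*sqrt(4 + C))/(C + 8) = (C - 2*sqrt(4 + C))/(8 + C))
(S(-8, -127) + (64 + O(-3))*(-53)) + 11292 = (46 + (64 + (-3 - 2*sqrt(4 - 3))/(8 - 3))*(-53)) + 11292 = (46 + (64 + (-3 - 2*sqrt(1))/5)*(-53)) + 11292 = (46 + (64 + (-3 - 2*1)/5)*(-53)) + 11292 = (46 + (64 + (-3 - 2)/5)*(-53)) + 11292 = (46 + (64 + (1/5)*(-5))*(-53)) + 11292 = (46 + (64 - 1)*(-53)) + 11292 = (46 + 63*(-53)) + 11292 = (46 - 3339) + 11292 = -3293 + 11292 = 7999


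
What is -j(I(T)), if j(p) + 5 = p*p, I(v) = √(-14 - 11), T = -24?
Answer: 30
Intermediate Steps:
I(v) = 5*I (I(v) = √(-25) = 5*I)
j(p) = -5 + p² (j(p) = -5 + p*p = -5 + p²)
-j(I(T)) = -(-5 + (5*I)²) = -(-5 - 25) = -1*(-30) = 30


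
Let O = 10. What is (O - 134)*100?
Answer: -12400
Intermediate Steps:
(O - 134)*100 = (10 - 134)*100 = -124*100 = -12400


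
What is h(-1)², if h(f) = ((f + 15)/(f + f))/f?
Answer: 49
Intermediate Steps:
h(f) = (15 + f)/(2*f²) (h(f) = ((15 + f)/((2*f)))/f = ((15 + f)*(1/(2*f)))/f = ((15 + f)/(2*f))/f = (15 + f)/(2*f²))
h(-1)² = ((½)*(15 - 1)/(-1)²)² = ((½)*1*14)² = 7² = 49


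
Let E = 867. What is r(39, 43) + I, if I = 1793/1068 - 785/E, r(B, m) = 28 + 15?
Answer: 13510753/308652 ≈ 43.773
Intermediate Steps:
r(B, m) = 43
I = 238717/308652 (I = 1793/1068 - 785/867 = 238717/308652 ≈ 0.77342)
r(39, 43) + I = 43 + 238717/308652 = 13510753/308652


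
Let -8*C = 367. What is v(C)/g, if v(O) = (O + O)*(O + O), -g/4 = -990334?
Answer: 134689/63381376 ≈ 0.0021251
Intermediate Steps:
C = -367/8 (C = -⅛*367 = -367/8 ≈ -45.875)
g = 3961336 (g = -4*(-990334) = 3961336)
v(O) = 4*O² (v(O) = (2*O)*(2*O) = 4*O²)
v(C)/g = (4*(-367/8)²)/3961336 = (4*(134689/64))*(1/3961336) = (134689/16)*(1/3961336) = 134689/63381376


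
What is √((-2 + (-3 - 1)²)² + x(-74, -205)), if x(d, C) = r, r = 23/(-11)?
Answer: 3*√2607/11 ≈ 13.925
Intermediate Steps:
r = -23/11 (r = 23*(-1/11) = -23/11 ≈ -2.0909)
x(d, C) = -23/11
√((-2 + (-3 - 1)²)² + x(-74, -205)) = √((-2 + (-3 - 1)²)² - 23/11) = √((-2 + (-4)²)² - 23/11) = √((-2 + 16)² - 23/11) = √(14² - 23/11) = √(196 - 23/11) = √(2133/11) = 3*√2607/11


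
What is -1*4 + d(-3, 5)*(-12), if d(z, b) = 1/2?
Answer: -10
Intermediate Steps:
d(z, b) = ½
-1*4 + d(-3, 5)*(-12) = -1*4 + (½)*(-12) = -4 - 6 = -10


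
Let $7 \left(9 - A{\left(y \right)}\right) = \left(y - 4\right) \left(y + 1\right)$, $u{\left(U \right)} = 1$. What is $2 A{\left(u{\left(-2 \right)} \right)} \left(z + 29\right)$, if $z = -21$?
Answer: $\frac{1104}{7} \approx 157.71$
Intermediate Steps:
$A{\left(y \right)} = 9 - \frac{\left(1 + y\right) \left(-4 + y\right)}{7}$ ($A{\left(y \right)} = 9 - \frac{\left(y - 4\right) \left(y + 1\right)}{7} = 9 - \frac{\left(-4 + y\right) \left(1 + y\right)}{7} = 9 - \frac{\left(1 + y\right) \left(-4 + y\right)}{7}$)
$2 A{\left(u{\left(-2 \right)} \right)} \left(z + 29\right) = 2 \left(\frac{67}{7} - \frac{1^{2}}{7} + \frac{3}{7} \cdot 1\right) \left(-21 + 29\right) = 2 \left(\frac{67}{7} - \frac{1}{7} + \frac{3}{7}\right) 8 = 2 \cdot \frac{69}{7} \cdot 8 = 2 \cdot \frac{552}{7} = \frac{1104}{7}$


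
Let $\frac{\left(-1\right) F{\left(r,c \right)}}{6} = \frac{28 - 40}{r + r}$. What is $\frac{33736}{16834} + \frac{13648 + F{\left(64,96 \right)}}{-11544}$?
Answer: $\frac{1277507863}{1554653568} \approx 0.82173$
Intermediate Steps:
$F{\left(r,c \right)} = \frac{36}{r}$ ($F{\left(r,c \right)} = - 6 \frac{28 - 40}{r + r} = - 6 \left(- \frac{12}{2 r}\right) = - 6 \left(- 12 \frac{1}{2 r}\right) = - 6 \left(- \frac{6}{r}\right) = \frac{36}{r}$)
$\frac{33736}{16834} + \frac{13648 + F{\left(64,96 \right)}}{-11544} = \frac{33736}{16834} + \frac{13648 + \frac{36}{64}}{-11544} = 33736 \cdot \frac{1}{16834} + \left(13648 + 36 \cdot \frac{1}{64}\right) \left(- \frac{1}{11544}\right) = \frac{16868}{8417} + \left(13648 + \frac{9}{16}\right) \left(- \frac{1}{11544}\right) = \frac{16868}{8417} + \frac{218377}{16} \left(- \frac{1}{11544}\right) = \frac{16868}{8417} - \frac{218377}{184704} = \frac{1277507863}{1554653568}$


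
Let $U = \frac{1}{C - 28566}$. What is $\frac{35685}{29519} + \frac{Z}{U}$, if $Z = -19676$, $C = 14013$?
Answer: $\frac{8452613013417}{29519} \approx 2.8634 \cdot 10^{8}$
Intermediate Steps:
$U = - \frac{1}{14553}$ ($U = \frac{1}{14013 - 28566} = \frac{1}{-14553} = - \frac{1}{14553} \approx -6.8714 \cdot 10^{-5}$)
$\frac{35685}{29519} + \frac{Z}{U} = \frac{35685}{29519} - \frac{19676}{- \frac{1}{14553}} = 35685 \cdot \frac{1}{29519} - -286344828 = \frac{35685}{29519} + 286344828 = \frac{8452613013417}{29519}$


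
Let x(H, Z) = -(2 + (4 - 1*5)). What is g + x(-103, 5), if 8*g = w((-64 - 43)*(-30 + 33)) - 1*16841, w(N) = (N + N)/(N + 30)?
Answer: -1634139/776 ≈ -2105.8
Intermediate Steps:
x(H, Z) = -1 (x(H, Z) = -(2 + (4 - 5)) = -(2 - 1) = -1*1 = -1)
w(N) = 2*N/(30 + N) (w(N) = (2*N)/(30 + N) = 2*N/(30 + N))
g = -1633363/776 (g = (2*((-64 - 43)*(-30 + 33))/(30 + (-64 - 43)*(-30 + 33)) - 1*16841)/8 = (2*(-107*3)/(30 - 107*3) - 16841)/8 = (2*(-321)/(30 - 321) - 16841)/8 = (2*(-321)/(-291) - 16841)/8 = (2*(-321)*(-1/291) - 16841)/8 = (214/97 - 16841)/8 = (⅛)*(-1633363/97) = -1633363/776 ≈ -2104.8)
g + x(-103, 5) = -1633363/776 - 1 = -1634139/776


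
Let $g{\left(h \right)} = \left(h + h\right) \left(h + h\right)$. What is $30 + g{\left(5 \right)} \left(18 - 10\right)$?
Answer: $830$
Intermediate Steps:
$g{\left(h \right)} = 4 h^{2}$ ($g{\left(h \right)} = 2 h 2 h = 4 h^{2}$)
$30 + g{\left(5 \right)} \left(18 - 10\right) = 30 + 4 \cdot 5^{2} \left(18 - 10\right) = 30 + 4 \cdot 25 \cdot 8 = 30 + 100 \cdot 8 = 30 + 800 = 830$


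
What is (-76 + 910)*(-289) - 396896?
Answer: -637922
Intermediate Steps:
(-76 + 910)*(-289) - 396896 = 834*(-289) - 396896 = -241026 - 396896 = -637922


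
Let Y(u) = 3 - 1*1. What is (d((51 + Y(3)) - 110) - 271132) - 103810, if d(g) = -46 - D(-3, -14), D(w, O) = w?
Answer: -374985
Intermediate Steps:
Y(u) = 2 (Y(u) = 3 - 1 = 2)
d(g) = -43 (d(g) = -46 - 1*(-3) = -46 + 3 = -43)
(d((51 + Y(3)) - 110) - 271132) - 103810 = (-43 - 271132) - 103810 = -271175 - 103810 = -374985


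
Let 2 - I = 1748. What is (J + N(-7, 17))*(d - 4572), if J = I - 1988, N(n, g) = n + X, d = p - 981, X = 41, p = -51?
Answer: 20734800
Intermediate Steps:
I = -1746 (I = 2 - 1*1748 = 2 - 1748 = -1746)
d = -1032 (d = -51 - 981 = -1032)
N(n, g) = 41 + n (N(n, g) = n + 41 = 41 + n)
J = -3734 (J = -1746 - 1988 = -3734)
(J + N(-7, 17))*(d - 4572) = (-3734 + (41 - 7))*(-1032 - 4572) = (-3734 + 34)*(-5604) = -3700*(-5604) = 20734800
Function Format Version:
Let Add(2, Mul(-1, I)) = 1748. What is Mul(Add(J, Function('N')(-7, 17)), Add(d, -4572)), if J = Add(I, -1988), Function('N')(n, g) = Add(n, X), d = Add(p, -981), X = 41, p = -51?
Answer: 20734800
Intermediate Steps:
I = -1746 (I = Add(2, Mul(-1, 1748)) = Add(2, -1748) = -1746)
d = -1032 (d = Add(-51, -981) = -1032)
Function('N')(n, g) = Add(41, n) (Function('N')(n, g) = Add(n, 41) = Add(41, n))
J = -3734 (J = Add(-1746, -1988) = -3734)
Mul(Add(J, Function('N')(-7, 17)), Add(d, -4572)) = Mul(Add(-3734, Add(41, -7)), Add(-1032, -4572)) = Mul(Add(-3734, 34), -5604) = Mul(-3700, -5604) = 20734800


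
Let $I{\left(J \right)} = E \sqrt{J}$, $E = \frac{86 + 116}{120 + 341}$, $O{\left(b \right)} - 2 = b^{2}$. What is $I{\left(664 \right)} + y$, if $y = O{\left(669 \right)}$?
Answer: $447563 + \frac{404 \sqrt{166}}{461} \approx 4.4757 \cdot 10^{5}$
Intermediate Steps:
$O{\left(b \right)} = 2 + b^{2}$
$E = \frac{202}{461} \approx 0.43818$
$I{\left(J \right)} = \frac{202 \sqrt{J}}{461}$
$y = 447563$ ($y = 2 + 669^{2} = 2 + 447561 = 447563$)
$I{\left(664 \right)} + y = \frac{202 \sqrt{664}}{461} + 447563 = \frac{202 \cdot 2 \sqrt{166}}{461} + 447563 = \frac{404 \sqrt{166}}{461} + 447563 = 447563 + \frac{404 \sqrt{166}}{461}$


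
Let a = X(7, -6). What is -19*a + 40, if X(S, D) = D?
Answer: 154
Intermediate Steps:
a = -6
-19*a + 40 = -19*(-6) + 40 = 114 + 40 = 154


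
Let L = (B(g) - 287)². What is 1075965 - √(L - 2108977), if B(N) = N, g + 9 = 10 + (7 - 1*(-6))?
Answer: 1075965 - 4*I*√127153 ≈ 1.076e+6 - 1426.3*I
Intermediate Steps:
g = 14 (g = -9 + (10 + (7 - 1*(-6))) = -9 + (10 + (7 + 6)) = -9 + (10 + 13) = -9 + 23 = 14)
L = 74529 (L = (14 - 287)² = (-273)² = 74529)
1075965 - √(L - 2108977) = 1075965 - √(74529 - 2108977) = 1075965 - √(-2034448) = 1075965 - 4*I*√127153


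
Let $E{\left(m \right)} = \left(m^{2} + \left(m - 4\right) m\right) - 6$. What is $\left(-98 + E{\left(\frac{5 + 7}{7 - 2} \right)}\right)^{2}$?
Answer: $\frac{6512704}{625} \approx 10420.0$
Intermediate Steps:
$E{\left(m \right)} = -6 + m^{2} + m \left(-4 + m\right)$ ($E{\left(m \right)} = \left(m^{2} + \left(-4 + m\right) m\right) - 6 = \left(m^{2} + m \left(-4 + m\right)\right) - 6 = -6 + m^{2} + m \left(-4 + m\right)$)
$\left(-98 + E{\left(\frac{5 + 7}{7 - 2} \right)}\right)^{2} = \left(-98 - \left(6 - 2 \frac{\left(5 + 7\right)^{2}}{\left(7 - 2\right)^{2}} + \frac{4 \left(5 + 7\right)}{7 - 2}\right)\right)^{2} = \left(-98 - \left(6 - \frac{288}{25} + 4 \cdot 12 \cdot \frac{1}{5}\right)\right)^{2} = \left(-98 - \left(\frac{78}{5} - \frac{288}{25}\right)\right)^{2} = \left(-98 - \frac{102}{25}\right)^{2} = \left(- \frac{2552}{25}\right)^{2} = \frac{6512704}{625}$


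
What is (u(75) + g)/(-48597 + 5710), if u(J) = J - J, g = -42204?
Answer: 42204/42887 ≈ 0.98407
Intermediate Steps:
u(J) = 0
(u(75) + g)/(-48597 + 5710) = (0 - 42204)/(-48597 + 5710) = -42204/(-42887) = -42204*(-1/42887) = 42204/42887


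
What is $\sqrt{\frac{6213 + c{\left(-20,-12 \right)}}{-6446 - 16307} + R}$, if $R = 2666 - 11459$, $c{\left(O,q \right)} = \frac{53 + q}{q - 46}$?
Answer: $\frac{i \sqrt{15313832022662830}}{1319674} \approx 93.772 i$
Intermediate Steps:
$c{\left(O,q \right)} = \frac{53 + q}{-46 + q}$
$R = -8793$
$\sqrt{\frac{6213 + c{\left(-20,-12 \right)}}{-6446 - 16307} + R} = \sqrt{\frac{6213 + \frac{53 - 12}{-46 - 12}}{-6446 - 16307} - 8793} = \sqrt{\frac{6213 + \frac{1}{-58} \cdot 41}{-22753} - 8793} = \sqrt{\left(6213 - \frac{41}{58}\right) \left(- \frac{1}{22753}\right) - 8793} = \sqrt{\frac{360313}{58} \left(- \frac{1}{22753}\right) - 8793} = \sqrt{- \frac{360313}{1319674} - 8793} = \sqrt{- \frac{11604253795}{1319674}} = \frac{i \sqrt{15313832022662830}}{1319674}$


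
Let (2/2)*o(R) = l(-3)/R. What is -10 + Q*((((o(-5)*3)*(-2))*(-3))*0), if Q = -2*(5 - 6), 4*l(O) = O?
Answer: -10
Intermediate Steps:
l(O) = O/4
o(R) = -3/(4*R) (o(R) = ((1/4)*(-3))/R = -3/(4*R))
Q = 2 (Q = -2*(-1) = 2)
-10 + Q*((((o(-5)*3)*(-2))*(-3))*0) = -10 + 2*((((-3/4/(-5)*3)*(-2))*(-3))*0) = -10 + 2*((((-3/4*(-1/5)*3)*(-2))*(-3))*0) = -10 + 2*(((((3/20)*3)*(-2))*(-3))*0) = -10 + 2*((((9/20)*(-2))*(-3))*0) = -10 + 2*(-9/10*(-3)*0) = -10 + 2*((27/10)*0) = -10 + 2*0 = -10 + 0 = -10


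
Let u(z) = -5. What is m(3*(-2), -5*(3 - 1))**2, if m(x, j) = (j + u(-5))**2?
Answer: 50625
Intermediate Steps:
m(x, j) = (-5 + j)**2 (m(x, j) = (j - 5)**2 = (-5 + j)**2)
m(3*(-2), -5*(3 - 1))**2 = ((-5 - 5*(3 - 1))**2)**2 = ((-5 - 5*2)**2)**2 = ((-5 - 10)**2)**2 = ((-15)**2)**2 = 225**2 = 50625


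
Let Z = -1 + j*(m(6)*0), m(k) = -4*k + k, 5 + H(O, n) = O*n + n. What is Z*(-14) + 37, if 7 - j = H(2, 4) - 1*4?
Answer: 51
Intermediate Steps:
H(O, n) = -5 + n + O*n (H(O, n) = -5 + (O*n + n) = -5 + (n + O*n) = -5 + n + O*n)
m(k) = -3*k
j = 4 (j = 7 - ((-5 + 4 + 2*4) - 1*4) = 7 - ((-5 + 4 + 8) - 4) = 7 - (7 - 4) = 7 - 1*3 = 7 - 3 = 4)
Z = -1 (Z = -1 + 4*(-3*6*0) = -1 + 4*(-18*0) = -1 + 4*0 = -1 + 0 = -1)
Z*(-14) + 37 = -1*(-14) + 37 = 14 + 37 = 51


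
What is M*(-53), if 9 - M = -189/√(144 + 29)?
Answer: -477 - 10017*√173/173 ≈ -1238.6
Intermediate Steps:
M = 9 + 189*√173/173 (M = 9 - (-189)/(√(144 + 29)) = 9 - (-189)/(√173) = 9 - (-189)*√173/173 = 9 + 189*√173/173 ≈ 23.369)
M*(-53) = (9 + 189*√173/173)*(-53) = -477 - 10017*√173/173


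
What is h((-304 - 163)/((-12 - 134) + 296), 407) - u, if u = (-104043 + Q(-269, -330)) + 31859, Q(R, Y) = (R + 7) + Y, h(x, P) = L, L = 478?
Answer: 73254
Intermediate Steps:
h(x, P) = 478
Q(R, Y) = 7 + R + Y (Q(R, Y) = (7 + R) + Y = 7 + R + Y)
u = -72776 (u = (-104043 + (7 - 269 - 330)) + 31859 = (-104043 - 592) + 31859 = -104635 + 31859 = -72776)
h((-304 - 163)/((-12 - 134) + 296), 407) - u = 478 - 1*(-72776) = 478 + 72776 = 73254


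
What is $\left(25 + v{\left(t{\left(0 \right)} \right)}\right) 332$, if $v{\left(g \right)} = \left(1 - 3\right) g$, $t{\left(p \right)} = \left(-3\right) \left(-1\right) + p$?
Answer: $6308$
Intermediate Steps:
$t{\left(p \right)} = 3 + p$
$v{\left(g \right)} = - 2 g$
$\left(25 + v{\left(t{\left(0 \right)} \right)}\right) 332 = \left(25 - 2 \left(3 + 0\right)\right) 332 = \left(25 - 6\right) 332 = 19 \cdot 332 = 6308$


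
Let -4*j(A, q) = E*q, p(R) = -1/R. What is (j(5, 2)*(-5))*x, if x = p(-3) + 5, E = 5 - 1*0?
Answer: 200/3 ≈ 66.667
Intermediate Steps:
E = 5 (E = 5 + 0 = 5)
j(A, q) = -5*q/4
x = 16/3 (x = -1/(-3) + 5 = -1*(-1/3) + 5 = 1/3 + 5 = 16/3 ≈ 5.3333)
(j(5, 2)*(-5))*x = (-5/4*2*(-5))*(16/3) = -5/2*(-5)*(16/3) = (25/2)*(16/3) = 200/3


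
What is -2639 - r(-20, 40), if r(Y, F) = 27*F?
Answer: -3719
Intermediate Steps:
-2639 - r(-20, 40) = -2639 - 27*40 = -2639 - 1*1080 = -2639 - 1080 = -3719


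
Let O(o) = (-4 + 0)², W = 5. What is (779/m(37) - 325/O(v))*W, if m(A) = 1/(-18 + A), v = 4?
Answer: 1182455/16 ≈ 73904.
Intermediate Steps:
O(o) = 16 (O(o) = (-4)² = 16)
(779/m(37) - 325/O(v))*W = (779/(1/(-18 + 37)) - 325/16)*5 = (779/(1/19) - 325*1/16)*5 = (779/(1/19) - 325/16)*5 = (779*19 - 325/16)*5 = (14801 - 325/16)*5 = (236491/16)*5 = 1182455/16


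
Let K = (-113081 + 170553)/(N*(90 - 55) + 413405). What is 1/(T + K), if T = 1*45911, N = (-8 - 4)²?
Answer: 418445/19211285867 ≈ 2.1781e-5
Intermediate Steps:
N = 144 (N = (-12)² = 144)
T = 45911
K = 57472/418445 (K = (-113081 + 170553)/(144*(90 - 55) + 413405) = 57472/(144*35 + 413405) = 57472/(5040 + 413405) = 57472/418445 ≈ 0.13735)
1/(T + K) = 1/(45911 + 57472/418445) = 1/(19211285867/418445) = 418445/19211285867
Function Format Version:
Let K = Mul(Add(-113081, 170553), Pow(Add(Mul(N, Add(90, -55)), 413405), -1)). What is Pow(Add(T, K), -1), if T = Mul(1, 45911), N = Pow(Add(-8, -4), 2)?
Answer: Rational(418445, 19211285867) ≈ 2.1781e-5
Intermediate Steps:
N = 144 (N = Pow(-12, 2) = 144)
T = 45911
K = Rational(57472, 418445) (K = Mul(Add(-113081, 170553), Pow(Add(Mul(144, Add(90, -55)), 413405), -1)) = Mul(57472, Pow(Add(Mul(144, 35), 413405), -1)) = Mul(57472, Pow(Add(5040, 413405), -1)) = Mul(57472, Pow(418445, -1)) = Mul(57472, Rational(1, 418445)) = Rational(57472, 418445) ≈ 0.13735)
Pow(Add(T, K), -1) = Pow(Add(45911, Rational(57472, 418445)), -1) = Pow(Rational(19211285867, 418445), -1) = Rational(418445, 19211285867)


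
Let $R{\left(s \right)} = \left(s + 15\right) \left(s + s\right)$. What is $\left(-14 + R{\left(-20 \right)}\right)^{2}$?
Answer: $34596$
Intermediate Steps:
$R{\left(s \right)} = 2 s \left(15 + s\right)$ ($R{\left(s \right)} = \left(15 + s\right) 2 s = 2 s \left(15 + s\right)$)
$\left(-14 + R{\left(-20 \right)}\right)^{2} = \left(-14 + 2 \left(-20\right) \left(15 - 20\right)\right)^{2} = \left(-14 + 2 \left(-20\right) \left(-5\right)\right)^{2} = \left(-14 + 200\right)^{2} = 186^{2} = 34596$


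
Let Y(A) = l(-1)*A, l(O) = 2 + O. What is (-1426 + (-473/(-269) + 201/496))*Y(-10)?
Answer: 949869735/66712 ≈ 14238.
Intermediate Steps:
Y(A) = A (Y(A) = (2 - 1)*A = 1*A = A)
(-1426 + (-473/(-269) + 201/496))*Y(-10) = (-1426 + (-473/(-269) + 201/496))*(-10) = (-1426 + (-473*(-1/269) + 201*(1/496)))*(-10) = (-1426 + (473/269 + 201/496))*(-10) = (-1426 + 288677/133424)*(-10) = -189973947/133424*(-10) = 949869735/66712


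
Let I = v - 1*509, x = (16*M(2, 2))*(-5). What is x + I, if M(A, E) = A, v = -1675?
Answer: -2344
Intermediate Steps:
x = -160 (x = (16*2)*(-5) = 32*(-5) = -160)
I = -2184 (I = -1675 - 1*509 = -1675 - 509 = -2184)
x + I = -160 - 2184 = -2344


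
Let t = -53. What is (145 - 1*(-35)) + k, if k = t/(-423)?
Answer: 76193/423 ≈ 180.13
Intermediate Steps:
k = 53/423 (k = -53/(-423) = -53*(-1/423) = 53/423 ≈ 0.12530)
(145 - 1*(-35)) + k = (145 - 1*(-35)) + 53/423 = (145 + 35) + 53/423 = 180 + 53/423 = 76193/423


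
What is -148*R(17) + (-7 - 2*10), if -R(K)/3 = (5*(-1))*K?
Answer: -37767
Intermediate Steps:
R(K) = 15*K (R(K) = -3*5*(-1)*K = -(-15)*K = 15*K)
-148*R(17) + (-7 - 2*10) = -2220*17 + (-7 - 2*10) = -148*255 + (-7 - 20) = -37740 - 27 = -37767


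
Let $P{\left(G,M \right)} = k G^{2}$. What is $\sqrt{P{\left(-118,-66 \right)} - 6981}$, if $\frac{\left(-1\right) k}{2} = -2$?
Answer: $\sqrt{48715} \approx 220.71$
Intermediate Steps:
$k = 4$ ($k = \left(-2\right) \left(-2\right) = 4$)
$P{\left(G,M \right)} = 4 G^{2}$
$\sqrt{P{\left(-118,-66 \right)} - 6981} = \sqrt{4 \left(-118\right)^{2} - 6981} = \sqrt{4 \cdot 13924 - 6981} = \sqrt{55696 - 6981} = \sqrt{48715}$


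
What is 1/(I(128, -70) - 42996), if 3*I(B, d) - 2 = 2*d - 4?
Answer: -3/129130 ≈ -2.3232e-5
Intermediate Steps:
I(B, d) = -⅔ + 2*d/3 (I(B, d) = ⅔ + (2*d - 4)/3 = ⅔ + (-4 + 2*d)/3 = ⅔ + (-4/3 + 2*d/3) = -⅔ + 2*d/3)
1/(I(128, -70) - 42996) = 1/((-⅔ + (⅔)*(-70)) - 42996) = 1/((-⅔ - 140/3) - 42996) = 1/(-142/3 - 42996) = 1/(-129130/3) = -3/129130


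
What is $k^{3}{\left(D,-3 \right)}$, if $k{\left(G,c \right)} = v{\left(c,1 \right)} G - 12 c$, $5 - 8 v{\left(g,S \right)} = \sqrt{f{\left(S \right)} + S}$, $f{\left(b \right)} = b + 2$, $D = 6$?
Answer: $\frac{3581577}{64} \approx 55962.0$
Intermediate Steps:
$f{\left(b \right)} = 2 + b$
$v{\left(g,S \right)} = \frac{5}{8} - \frac{\sqrt{2 + 2 S}}{8}$ ($v{\left(g,S \right)} = \frac{5}{8} - \frac{\sqrt{\left(2 + S\right) + S}}{8} = \frac{5}{8} - \frac{\sqrt{2 + 2 S}}{8}$)
$k{\left(G,c \right)} = - 12 c + \frac{3 G}{8}$ ($k{\left(G,c \right)} = \left(\frac{5}{8} - \frac{\sqrt{2 + 2 \cdot 1}}{8}\right) G - 12 c = \left(\frac{5}{8} - \frac{\sqrt{2 + 2}}{8}\right) G - 12 c = \left(\frac{5}{8} - \frac{\sqrt{4}}{8}\right) G - 12 c = \left(\frac{5}{8} - \frac{1}{4}\right) G - 12 c = \frac{3 G}{8} - 12 c = - 12 c + \frac{3 G}{8}$)
$k^{3}{\left(D,-3 \right)} = \left(\left(-12\right) \left(-3\right) + \frac{3}{8} \cdot 6\right)^{3} = \left(36 + \frac{9}{4}\right)^{3} = \left(\frac{153}{4}\right)^{3} = \frac{3581577}{64}$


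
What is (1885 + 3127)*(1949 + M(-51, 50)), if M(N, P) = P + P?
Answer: 10269588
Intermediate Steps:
M(N, P) = 2*P
(1885 + 3127)*(1949 + M(-51, 50)) = (1885 + 3127)*(1949 + 2*50) = 5012*(1949 + 100) = 5012*2049 = 10269588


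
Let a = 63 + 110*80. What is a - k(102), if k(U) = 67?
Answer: 8796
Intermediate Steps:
a = 8863 (a = 63 + 8800 = 8863)
a - k(102) = 8863 - 1*67 = 8863 - 67 = 8796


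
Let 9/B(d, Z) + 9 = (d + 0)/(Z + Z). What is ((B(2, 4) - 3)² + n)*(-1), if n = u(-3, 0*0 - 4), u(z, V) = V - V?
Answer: -19881/1225 ≈ -16.229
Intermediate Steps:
B(d, Z) = 9/(-9 + d/(2*Z)) (B(d, Z) = 9/(-9 + (d + 0)/(Z + Z)) = 9/(-9 + d/((2*Z))) = 9/(-9 + d*(1/(2*Z))) = 9/(-9 + d/(2*Z)))
u(z, V) = 0
n = 0
((B(2, 4) - 3)² + n)*(-1) = ((18*4/(2 - 18*4) - 3)² + 0)*(-1) = ((18*4/(2 - 72) - 3)² + 0)*(-1) = ((18*4/(-70) - 3)² + 0)*(-1) = ((18*4*(-1/70) - 3)² + 0)*(-1) = ((-36/35 - 3)² + 0)*(-1) = ((-141/35)² + 0)*(-1) = (19881/1225 + 0)*(-1) = (19881/1225)*(-1) = -19881/1225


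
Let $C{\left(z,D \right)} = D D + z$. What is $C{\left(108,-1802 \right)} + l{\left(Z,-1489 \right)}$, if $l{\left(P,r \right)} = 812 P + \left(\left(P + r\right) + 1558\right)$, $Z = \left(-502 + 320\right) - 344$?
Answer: $2819743$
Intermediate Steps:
$Z = -526$ ($Z = -182 - 344 = -526$)
$C{\left(z,D \right)} = z + D^{2}$ ($C{\left(z,D \right)} = D^{2} + z = z + D^{2}$)
$l{\left(P,r \right)} = 1558 + r + 813 P$ ($l{\left(P,r \right)} = 812 P + \left(1558 + P + r\right) = 1558 + r + 813 P$)
$C{\left(108,-1802 \right)} + l{\left(Z,-1489 \right)} = \left(108 + \left(-1802\right)^{2}\right) + \left(1558 - 1489 + 813 \left(-526\right)\right) = \left(108 + 3247204\right) - 427569 = 3247312 - 427569 = 2819743$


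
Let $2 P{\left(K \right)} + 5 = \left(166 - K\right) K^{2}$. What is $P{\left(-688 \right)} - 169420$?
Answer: $\frac{403896931}{2} \approx 2.0195 \cdot 10^{8}$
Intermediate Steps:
$P{\left(K \right)} = - \frac{5}{2} + \frac{K^{2} \left(166 - K\right)}{2}$ ($P{\left(K \right)} = - \frac{5}{2} + \frac{\left(166 - K\right) K^{2}}{2} = - \frac{5}{2} + \frac{K^{2} \left(166 - K\right)}{2}$)
$P{\left(-688 \right)} - 169420 = \left(- \frac{5}{2} + 83 \left(-688\right)^{2} - \frac{\left(-688\right)^{3}}{2}\right) - 169420 = \left(- \frac{5}{2} + 83 \cdot 473344 - -162830336\right) - 169420 = \left(- \frac{5}{2} + 39287552 + 162830336\right) - 169420 = \frac{404235771}{2} - 169420 = \frac{403896931}{2}$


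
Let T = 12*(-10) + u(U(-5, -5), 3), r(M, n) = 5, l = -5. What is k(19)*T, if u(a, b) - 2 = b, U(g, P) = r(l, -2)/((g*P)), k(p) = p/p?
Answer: -115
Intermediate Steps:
k(p) = 1
U(g, P) = 5/(P*g) (U(g, P) = 5/((g*P)) = 5/((P*g)) = 5*(1/(P*g)) = 5/(P*g))
u(a, b) = 2 + b
T = -115 (T = 12*(-10) + (2 + 3) = -120 + 5 = -115)
k(19)*T = 1*(-115) = -115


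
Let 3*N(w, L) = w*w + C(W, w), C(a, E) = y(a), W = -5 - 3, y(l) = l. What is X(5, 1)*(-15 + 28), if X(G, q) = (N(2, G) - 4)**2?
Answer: 3328/9 ≈ 369.78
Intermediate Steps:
W = -8
C(a, E) = a
N(w, L) = -8/3 + w**2/3 (N(w, L) = (w*w - 8)/3 = (w**2 - 8)/3 = (-8 + w**2)/3 = -8/3 + w**2/3)
X(G, q) = 256/9 (X(G, q) = ((-8/3 + (1/3)*2**2) - 4)**2 = ((-8/3 + (1/3)*4) - 4)**2 = ((-8/3 + 4/3) - 4)**2 = (-4/3 - 4)**2 = (-16/3)**2 = 256/9)
X(5, 1)*(-15 + 28) = 256*(-15 + 28)/9 = (256/9)*13 = 3328/9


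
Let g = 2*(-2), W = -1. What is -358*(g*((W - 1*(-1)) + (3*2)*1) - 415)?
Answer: 157162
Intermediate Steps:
g = -4
-358*(g*((W - 1*(-1)) + (3*2)*1) - 415) = -358*(-4*((-1 - 1*(-1)) + (3*2)*1) - 415) = -358*(-4*((-1 + 1) + 6*1) - 415) = -358*(-4*(0 + 6) - 415) = -358*(-4*6 - 415) = -358*(-24 - 415) = -358*(-439) = 157162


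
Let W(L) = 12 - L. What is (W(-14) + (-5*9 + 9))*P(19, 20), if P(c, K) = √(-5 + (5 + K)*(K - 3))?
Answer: -20*√105 ≈ -204.94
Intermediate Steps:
P(c, K) = √(-5 + (-3 + K)*(5 + K)) (P(c, K) = √(-5 + (5 + K)*(-3 + K)) = √(-5 + (-3 + K)*(5 + K)))
(W(-14) + (-5*9 + 9))*P(19, 20) = ((12 - 1*(-14)) + (-5*9 + 9))*√(-20 + 20² + 2*20) = ((12 + 14) + (-45 + 9))*√(-20 + 400 + 40) = (26 - 36)*√420 = -20*√105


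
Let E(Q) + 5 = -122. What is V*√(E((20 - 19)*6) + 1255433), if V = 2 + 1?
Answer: 3*√1255306 ≈ 3361.2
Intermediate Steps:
E(Q) = -127 (E(Q) = -5 - 122 = -127)
V = 3
V*√(E((20 - 19)*6) + 1255433) = 3*√(-127 + 1255433) = 3*√1255306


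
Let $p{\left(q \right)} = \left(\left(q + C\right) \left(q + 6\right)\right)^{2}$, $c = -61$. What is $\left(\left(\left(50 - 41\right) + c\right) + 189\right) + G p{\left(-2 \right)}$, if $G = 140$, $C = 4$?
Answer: $9097$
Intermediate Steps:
$p{\left(q \right)} = \left(4 + q\right)^{2} \left(6 + q\right)^{2}$ ($p{\left(q \right)} = \left(\left(q + 4\right) \left(q + 6\right)\right)^{2} = \left(\left(4 + q\right) \left(6 + q\right)\right)^{2} = \left(4 + q\right)^{2} \left(6 + q\right)^{2}$)
$\left(\left(\left(50 - 41\right) + c\right) + 189\right) + G p{\left(-2 \right)} = \left(\left(\left(50 - 41\right) - 61\right) + 189\right) + 140 \left(4 - 2\right)^{2} \left(6 - 2\right)^{2} = \left(\left(9 - 61\right) + 189\right) + 140 \cdot 2^{2} \cdot 4^{2} = \left(-52 + 189\right) + 140 \cdot 4 \cdot 16 = 137 + 140 \cdot 64 = 137 + 8960 = 9097$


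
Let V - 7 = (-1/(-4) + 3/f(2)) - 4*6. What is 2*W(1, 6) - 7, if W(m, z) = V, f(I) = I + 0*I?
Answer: -75/2 ≈ -37.500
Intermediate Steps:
f(I) = I (f(I) = I + 0 = I)
V = -61/4 (V = 7 + ((-1/(-4) + 3/2) - 4*6) = 7 + ((-1*(-¼) + 3*(½)) - 24) = 7 + ((¼ + 3/2) - 24) = 7 + (7/4 - 24) = 7 - 89/4 = -61/4 ≈ -15.250)
W(m, z) = -61/4
2*W(1, 6) - 7 = 2*(-61/4) - 7 = -61/2 - 7 = -75/2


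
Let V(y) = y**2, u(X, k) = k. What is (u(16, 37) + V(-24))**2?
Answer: 375769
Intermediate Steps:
(u(16, 37) + V(-24))**2 = (37 + (-24)**2)**2 = (37 + 576)**2 = 613**2 = 375769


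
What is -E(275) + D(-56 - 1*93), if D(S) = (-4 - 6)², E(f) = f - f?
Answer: 100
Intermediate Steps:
E(f) = 0
D(S) = 100 (D(S) = (-10)² = 100)
-E(275) + D(-56 - 1*93) = -1*0 + 100 = 0 + 100 = 100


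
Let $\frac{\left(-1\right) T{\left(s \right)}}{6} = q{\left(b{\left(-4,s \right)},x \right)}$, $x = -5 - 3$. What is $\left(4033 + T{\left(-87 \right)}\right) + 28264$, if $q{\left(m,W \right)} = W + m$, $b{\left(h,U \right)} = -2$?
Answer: $32357$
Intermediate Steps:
$x = -8$ ($x = -5 - 3 = -8$)
$T{\left(s \right)} = 60$ ($T{\left(s \right)} = - 6 \left(-8 - 2\right) = \left(-6\right) \left(-10\right) = 60$)
$\left(4033 + T{\left(-87 \right)}\right) + 28264 = \left(4033 + 60\right) + 28264 = 4093 + 28264 = 32357$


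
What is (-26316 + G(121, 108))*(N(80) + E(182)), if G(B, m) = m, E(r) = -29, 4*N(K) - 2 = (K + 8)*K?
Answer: -45379152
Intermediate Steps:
N(K) = ½ + K*(8 + K)/4 (N(K) = ½ + ((K + 8)*K)/4 = ½ + ((8 + K)*K)/4 = ½ + (K*(8 + K))/4 = ½ + K*(8 + K)/4)
(-26316 + G(121, 108))*(N(80) + E(182)) = (-26316 + 108)*((½ + 2*80 + (¼)*80²) - 29) = -26208*((½ + 160 + (¼)*6400) - 29) = -26208*((½ + 160 + 1600) - 29) = -26208*(3521/2 - 29) = -26208*3463/2 = -45379152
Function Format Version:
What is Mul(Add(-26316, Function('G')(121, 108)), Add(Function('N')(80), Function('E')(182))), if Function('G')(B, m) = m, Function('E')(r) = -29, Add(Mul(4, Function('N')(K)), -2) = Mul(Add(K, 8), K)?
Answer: -45379152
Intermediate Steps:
Function('N')(K) = Add(Rational(1, 2), Mul(Rational(1, 4), K, Add(8, K))) (Function('N')(K) = Add(Rational(1, 2), Mul(Rational(1, 4), Mul(Add(K, 8), K))) = Add(Rational(1, 2), Mul(Rational(1, 4), Mul(Add(8, K), K))) = Add(Rational(1, 2), Mul(Rational(1, 4), Mul(K, Add(8, K)))) = Add(Rational(1, 2), Mul(Rational(1, 4), K, Add(8, K))))
Mul(Add(-26316, Function('G')(121, 108)), Add(Function('N')(80), Function('E')(182))) = Mul(Add(-26316, 108), Add(Add(Rational(1, 2), Mul(2, 80), Mul(Rational(1, 4), Pow(80, 2))), -29)) = Mul(-26208, Add(Add(Rational(1, 2), 160, Mul(Rational(1, 4), 6400)), -29)) = Mul(-26208, Add(Add(Rational(1, 2), 160, 1600), -29)) = Mul(-26208, Add(Rational(3521, 2), -29)) = Mul(-26208, Rational(3463, 2)) = -45379152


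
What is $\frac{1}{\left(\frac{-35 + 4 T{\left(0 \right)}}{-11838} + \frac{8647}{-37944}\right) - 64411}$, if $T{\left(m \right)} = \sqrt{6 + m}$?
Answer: $- \frac{360995636266631087976}{23252171126999531196522433} + \frac{1893747399552 \sqrt{6}}{23252171126999531196522433} \approx -1.5525 \cdot 10^{-5}$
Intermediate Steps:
$\frac{1}{\left(\frac{-35 + 4 T{\left(0 \right)}}{-11838} + \frac{8647}{-37944}\right) - 64411} = \frac{1}{\left(\frac{-35 + 4 \sqrt{6 + 0}}{-11838} + \frac{8647}{-37944}\right) - 64411} = \frac{1}{\left(\left(-35 + 4 \sqrt{6}\right) \left(- \frac{1}{11838}\right) + 8647 \left(- \frac{1}{37944}\right)\right) - 64411} = \frac{1}{\left(\left(\frac{35}{11838} - \frac{2 \sqrt{6}}{5919}\right) - \frac{8647}{37944}\right) - 64411} = \frac{1}{\left(- \frac{16839191}{74863512} - \frac{2 \sqrt{6}}{5919}\right) - 64411} = \frac{1}{- \frac{4822050510623}{74863512} - \frac{2 \sqrt{6}}{5919}}$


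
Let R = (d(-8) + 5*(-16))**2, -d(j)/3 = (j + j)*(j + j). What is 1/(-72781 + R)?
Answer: 1/646323 ≈ 1.5472e-6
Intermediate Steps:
d(j) = -12*j**2 (d(j) = -3*(j + j)*(j + j) = -3*2*j*2*j = -12*j**2)
R = 719104 (R = (-12*(-8)**2 + 5*(-16))**2 = (-12*64 - 80)**2 = (-768 - 80)**2 = (-848)**2 = 719104)
1/(-72781 + R) = 1/(-72781 + 719104) = 1/646323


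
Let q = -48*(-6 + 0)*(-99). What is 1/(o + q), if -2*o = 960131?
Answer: -2/1017155 ≈ -1.9663e-6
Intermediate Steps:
q = -28512 (q = -48*(-6)*(-99) = 288*(-99) = -28512)
o = -960131/2 (o = -½*960131 = -960131/2 ≈ -4.8007e+5)
1/(o + q) = 1/(-960131/2 - 28512) = 1/(-1017155/2) = -2/1017155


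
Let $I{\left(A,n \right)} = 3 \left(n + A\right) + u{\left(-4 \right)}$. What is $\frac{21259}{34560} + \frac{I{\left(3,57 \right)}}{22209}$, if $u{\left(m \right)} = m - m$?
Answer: $\frac{159453977}{255847680} \approx 0.62324$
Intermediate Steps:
$u{\left(m \right)} = 0$
$I{\left(A,n \right)} = 3 A + 3 n$ ($I{\left(A,n \right)} = 3 \left(n + A\right) + 0 = 3 \left(A + n\right) + 0 = \left(3 A + 3 n\right) + 0 = 3 A + 3 n$)
$\frac{21259}{34560} + \frac{I{\left(3,57 \right)}}{22209} = \frac{21259}{34560} + \frac{3 \cdot 3 + 3 \cdot 57}{22209} = 21259 \cdot \frac{1}{34560} + \left(9 + 171\right) \frac{1}{22209} = \frac{21259}{34560} + 180 \cdot \frac{1}{22209} = \frac{21259}{34560} + \frac{60}{7403} = \frac{159453977}{255847680}$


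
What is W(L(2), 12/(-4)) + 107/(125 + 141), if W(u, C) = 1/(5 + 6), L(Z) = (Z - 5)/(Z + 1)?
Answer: 1443/2926 ≈ 0.49316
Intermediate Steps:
L(Z) = (-5 + Z)/(1 + Z)
W(u, C) = 1/11
W(L(2), 12/(-4)) + 107/(125 + 141) = 1/11 + 107/(125 + 141) = 1/11 + 107/266 = 1443/2926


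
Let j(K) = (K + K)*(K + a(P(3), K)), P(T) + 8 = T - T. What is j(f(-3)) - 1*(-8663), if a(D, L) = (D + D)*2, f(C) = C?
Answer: 8873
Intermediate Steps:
P(T) = -8 (P(T) = -8 + (T - T) = -8 + 0 = -8)
a(D, L) = 4*D (a(D, L) = (2*D)*2 = 4*D)
j(K) = 2*K*(-32 + K) (j(K) = (K + K)*(K + 4*(-8)) = (2*K)*(K - 32) = (2*K)*(-32 + K) = 2*K*(-32 + K))
j(f(-3)) - 1*(-8663) = 2*(-3)*(-32 - 3) - 1*(-8663) = 2*(-3)*(-35) + 8663 = 210 + 8663 = 8873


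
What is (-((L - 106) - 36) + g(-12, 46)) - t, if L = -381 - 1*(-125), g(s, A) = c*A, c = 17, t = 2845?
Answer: -1665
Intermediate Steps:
g(s, A) = 17*A
L = -256 (L = -381 + 125 = -256)
(-((L - 106) - 36) + g(-12, 46)) - t = (-((-256 - 106) - 36) + 17*46) - 1*2845 = (-(-362 - 36) + 782) - 2845 = (-1*(-398) + 782) - 2845 = (398 + 782) - 2845 = 1180 - 2845 = -1665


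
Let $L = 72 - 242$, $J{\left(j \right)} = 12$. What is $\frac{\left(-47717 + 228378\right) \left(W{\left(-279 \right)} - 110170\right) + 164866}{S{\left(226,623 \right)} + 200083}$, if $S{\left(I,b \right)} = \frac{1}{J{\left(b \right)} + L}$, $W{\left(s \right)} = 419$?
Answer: $- \frac{3132754566110}{31613113} \approx -99097.0$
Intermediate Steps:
$L = -170$
$S{\left(I,b \right)} = - \frac{1}{158}$ ($S{\left(I,b \right)} = \frac{1}{12 - 170} = \frac{1}{-158} = - \frac{1}{158}$)
$\frac{\left(-47717 + 228378\right) \left(W{\left(-279 \right)} - 110170\right) + 164866}{S{\left(226,623 \right)} + 200083} = \frac{\left(-47717 + 228378\right) \left(419 - 110170\right) + 164866}{- \frac{1}{158} + 200083} = \frac{180661 \left(-109751\right) + 164866}{\frac{31613113}{158}} = \left(-19827725411 + 164866\right) \frac{158}{31613113} = \left(-19827560545\right) \frac{158}{31613113} = - \frac{3132754566110}{31613113}$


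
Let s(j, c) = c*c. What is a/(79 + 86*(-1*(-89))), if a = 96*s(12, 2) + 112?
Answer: 496/7733 ≈ 0.064141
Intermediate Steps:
s(j, c) = c²
a = 496 (a = 96*2² + 112 = 96*4 + 112 = 384 + 112 = 496)
a/(79 + 86*(-1*(-89))) = 496/(79 + 86*(-1*(-89))) = 496/(79 + 86*89) = 496/(79 + 7654) = 496/7733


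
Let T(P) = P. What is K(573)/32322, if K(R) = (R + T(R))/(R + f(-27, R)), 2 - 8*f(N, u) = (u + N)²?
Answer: -764/790623055 ≈ -9.6633e-7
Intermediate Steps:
f(N, u) = ¼ - (N + u)²/8 (f(N, u) = ¼ - (u + N)²/8 = ¼ - (N + u)²/8)
K(R) = 2*R/(¼ + R - (-27 + R)²/8) (K(R) = (R + R)/(R + (¼ - (-27 + R)²/8)) = (2*R)/(¼ + R - (-27 + R)²/8) = 2*R/(¼ + R - (-27 + R)²/8))
K(573)/32322 = (16*573/(2 - (-27 + 573)² + 8*573))/32322 = (16*573/(2 - 1*546² + 4584))*(1/32322) = (16*573/(2 - 1*298116 + 4584))*(1/32322) = (16*573/(2 - 298116 + 4584))*(1/32322) = (16*573/(-293530))*(1/32322) = (16*573*(-1/293530))*(1/32322) = -4584/146765*1/32322 = -764/790623055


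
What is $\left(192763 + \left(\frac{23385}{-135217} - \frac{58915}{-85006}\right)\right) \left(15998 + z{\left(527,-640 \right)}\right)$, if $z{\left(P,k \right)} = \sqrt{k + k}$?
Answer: $\frac{932798461820388491}{302480429} + \frac{17725386447893368 i \sqrt{5}}{5747128151} \approx 3.0838 \cdot 10^{9} + 6.8965 \cdot 10^{6} i$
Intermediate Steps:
$z{\left(P,k \right)} = \sqrt{2} \sqrt{k}$ ($z{\left(P,k \right)} = \sqrt{2 k} = \sqrt{2} \sqrt{k}$)
$\left(192763 + \left(\frac{23385}{-135217} - \frac{58915}{-85006}\right)\right) \left(15998 + z{\left(527,-640 \right)}\right) = \left(192763 + \left(\frac{23385}{-135217} - \frac{58915}{-85006}\right)\right) \left(15998 + \sqrt{2} \sqrt{-640}\right) = \left(192763 + \left(23385 \left(- \frac{1}{135217}\right) - - \frac{58915}{85006}\right)\right) \left(15998 + \sqrt{2} \cdot 8 i \sqrt{10}\right) = \left(192763 + \left(- \frac{23385}{135217} + \frac{58915}{85006}\right)\right) \left(15998 + 16 i \sqrt{5}\right) = \left(192763 + \frac{5978444245}{11494256302}\right) \left(15998 + 16 i \sqrt{5}\right) = \frac{2215673305986671 \left(15998 + 16 i \sqrt{5}\right)}{11494256302} = \frac{932798461820388491}{302480429} + \frac{17725386447893368 i \sqrt{5}}{5747128151}$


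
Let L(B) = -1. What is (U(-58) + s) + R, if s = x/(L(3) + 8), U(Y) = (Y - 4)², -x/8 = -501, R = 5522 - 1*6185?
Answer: 26275/7 ≈ 3753.6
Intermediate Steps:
R = -663 (R = 5522 - 6185 = -663)
x = 4008 (x = -8*(-501) = 4008)
U(Y) = (-4 + Y)²
s = 4008/7 (s = 4008/(-1 + 8) = 4008/7 ≈ 572.57)
(U(-58) + s) + R = ((-4 - 58)² + 4008/7) - 663 = ((-62)² + 4008/7) - 663 = (3844 + 4008/7) - 663 = 30916/7 - 663 = 26275/7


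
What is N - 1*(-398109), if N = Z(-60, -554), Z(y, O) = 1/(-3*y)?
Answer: 71659621/180 ≈ 3.9811e+5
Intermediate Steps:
Z(y, O) = -1/(3*y)
N = 1/180 (N = -⅓/(-60) = -⅓*(-1/60) = 1/180 ≈ 0.0055556)
N - 1*(-398109) = 1/180 - 1*(-398109) = 1/180 + 398109 = 71659621/180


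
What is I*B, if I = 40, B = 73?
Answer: 2920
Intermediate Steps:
I*B = 40*73 = 2920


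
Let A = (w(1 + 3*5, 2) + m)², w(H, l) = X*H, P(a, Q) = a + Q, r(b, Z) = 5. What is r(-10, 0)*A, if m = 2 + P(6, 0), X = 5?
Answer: 38720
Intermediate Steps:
P(a, Q) = Q + a
w(H, l) = 5*H
m = 8 (m = 2 + (0 + 6) = 2 + 6 = 8)
A = 7744 (A = (5*(1 + 3*5) + 8)² = (5*(1 + 15) + 8)² = (5*16 + 8)² = (80 + 8)² = 88² = 7744)
r(-10, 0)*A = 5*7744 = 38720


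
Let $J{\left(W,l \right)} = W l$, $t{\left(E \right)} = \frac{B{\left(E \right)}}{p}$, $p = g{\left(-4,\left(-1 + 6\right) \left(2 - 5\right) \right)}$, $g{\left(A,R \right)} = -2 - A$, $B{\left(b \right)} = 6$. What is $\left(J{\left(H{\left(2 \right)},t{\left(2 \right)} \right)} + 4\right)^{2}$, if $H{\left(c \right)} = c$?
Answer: $100$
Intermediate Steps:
$p = 2$ ($p = -2 - -4 = -2 + 4 = 2$)
$t{\left(E \right)} = 3$ ($t{\left(E \right)} = \frac{6}{2} = 6 \cdot \frac{1}{2} = 3$)
$\left(J{\left(H{\left(2 \right)},t{\left(2 \right)} \right)} + 4\right)^{2} = \left(2 \cdot 3 + 4\right)^{2} = \left(6 + 4\right)^{2} = 10^{2} = 100$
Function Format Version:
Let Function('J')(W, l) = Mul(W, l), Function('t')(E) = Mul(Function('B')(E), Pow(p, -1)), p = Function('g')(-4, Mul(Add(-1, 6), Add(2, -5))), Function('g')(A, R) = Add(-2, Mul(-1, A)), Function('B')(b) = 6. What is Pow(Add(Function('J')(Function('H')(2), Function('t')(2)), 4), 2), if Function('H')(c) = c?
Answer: 100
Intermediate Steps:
p = 2 (p = Add(-2, Mul(-1, -4)) = Add(-2, 4) = 2)
Function('t')(E) = 3 (Function('t')(E) = Mul(6, Pow(2, -1)) = Mul(6, Rational(1, 2)) = 3)
Pow(Add(Function('J')(Function('H')(2), Function('t')(2)), 4), 2) = Pow(Add(Mul(2, 3), 4), 2) = Pow(Add(6, 4), 2) = Pow(10, 2) = 100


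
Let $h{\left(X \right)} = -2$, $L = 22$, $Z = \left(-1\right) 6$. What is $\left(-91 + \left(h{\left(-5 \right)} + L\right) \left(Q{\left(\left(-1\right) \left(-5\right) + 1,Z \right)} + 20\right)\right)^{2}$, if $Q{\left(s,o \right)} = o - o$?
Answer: $95481$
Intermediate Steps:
$Z = -6$
$Q{\left(s,o \right)} = 0$
$\left(-91 + \left(h{\left(-5 \right)} + L\right) \left(Q{\left(\left(-1\right) \left(-5\right) + 1,Z \right)} + 20\right)\right)^{2} = \left(-91 + \left(-2 + 22\right) \left(0 + 20\right)\right)^{2} = \left(-91 + 20 \cdot 20\right)^{2} = \left(-91 + 400\right)^{2} = 309^{2} = 95481$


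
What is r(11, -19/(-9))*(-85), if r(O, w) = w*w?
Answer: -30685/81 ≈ -378.83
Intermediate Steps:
r(O, w) = w²
r(11, -19/(-9))*(-85) = (-19/(-9))²*(-85) = (-19*(-⅑))²*(-85) = (19/9)²*(-85) = (361/81)*(-85) = -30685/81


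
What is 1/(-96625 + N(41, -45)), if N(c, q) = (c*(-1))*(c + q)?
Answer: -1/96461 ≈ -1.0367e-5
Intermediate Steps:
N(c, q) = -c*(c + q) (N(c, q) = (-c)*(c + q) = -c*(c + q))
1/(-96625 + N(41, -45)) = 1/(-96625 - 1*41*(41 - 45)) = 1/(-96625 - 1*41*(-4)) = 1/(-96625 + 164) = 1/(-96461) = -1/96461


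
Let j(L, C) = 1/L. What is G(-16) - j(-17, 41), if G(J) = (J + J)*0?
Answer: 1/17 ≈ 0.058824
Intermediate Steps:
G(J) = 0 (G(J) = (2*J)*0 = 0)
G(-16) - j(-17, 41) = 0 - 1/(-17) = 0 - 1*(-1/17) = 0 + 1/17 = 1/17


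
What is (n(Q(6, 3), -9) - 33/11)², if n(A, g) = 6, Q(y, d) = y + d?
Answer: 9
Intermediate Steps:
Q(y, d) = d + y
(n(Q(6, 3), -9) - 33/11)² = (6 - 33/11)² = (6 - 33*1/11)² = (6 - 3)² = 3² = 9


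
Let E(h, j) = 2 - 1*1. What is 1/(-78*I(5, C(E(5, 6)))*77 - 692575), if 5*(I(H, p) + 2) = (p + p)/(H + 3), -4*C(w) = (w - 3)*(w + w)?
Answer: -10/6808633 ≈ -1.4687e-6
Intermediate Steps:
E(h, j) = 1 (E(h, j) = 2 - 1 = 1)
C(w) = -w*(-3 + w)/2 (C(w) = -(w - 3)*(w + w)/4 = -(-3 + w)*2*w/4 = -w*(-3 + w)/2)
I(H, p) = -2 + 2*p/(5*(3 + H)) (I(H, p) = -2 + ((p + p)/(H + 3))/5 = -2 + ((2*p)/(3 + H))/5 = -2 + (2*p/(3 + H))/5 = -2 + 2*p/(5*(3 + H)))
1/(-78*I(5, C(E(5, 6)))*77 - 692575) = 1/(-156*(-15 + (½)*1*(3 - 1*1) - 5*5)/(5*(3 + 5))*77 - 692575) = 1/(-156*(-15 + (½)*1*(3 - 1) - 25)/(5*8)*77 - 692575) = 1/(-156*(-15 + (½)*1*2 - 25)/(5*8)*77 - 692575) = 1/(-156*(-15 + 1 - 25)/(5*8)*77 - 692575) = 1/(-156*(-39)/(5*8)*77 - 692575) = 1/(-78*(-39/20)*77 - 692575) = 1/((1521/10)*77 - 692575) = 1/(117117/10 - 692575) = 1/(-6808633/10) = -10/6808633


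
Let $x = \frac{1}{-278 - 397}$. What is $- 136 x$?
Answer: $\frac{136}{675} \approx 0.20148$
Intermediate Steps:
$x = - \frac{1}{675}$ ($x = \frac{1}{-675} = - \frac{1}{675} \approx -0.0014815$)
$- 136 x = \left(-136\right) \left(- \frac{1}{675}\right) = \frac{136}{675}$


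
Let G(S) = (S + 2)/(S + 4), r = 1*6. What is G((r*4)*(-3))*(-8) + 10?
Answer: 30/17 ≈ 1.7647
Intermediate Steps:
r = 6
G(S) = (2 + S)/(4 + S)
G((r*4)*(-3))*(-8) + 10 = ((2 + (6*4)*(-3))/(4 + (6*4)*(-3)))*(-8) + 10 = ((2 + 24*(-3))/(4 + 24*(-3)))*(-8) + 10 = ((2 - 72)/(4 - 72))*(-8) + 10 = (-70/(-68))*(-8) + 10 = -1/68*(-70)*(-8) + 10 = (35/34)*(-8) + 10 = -140/17 + 10 = 30/17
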